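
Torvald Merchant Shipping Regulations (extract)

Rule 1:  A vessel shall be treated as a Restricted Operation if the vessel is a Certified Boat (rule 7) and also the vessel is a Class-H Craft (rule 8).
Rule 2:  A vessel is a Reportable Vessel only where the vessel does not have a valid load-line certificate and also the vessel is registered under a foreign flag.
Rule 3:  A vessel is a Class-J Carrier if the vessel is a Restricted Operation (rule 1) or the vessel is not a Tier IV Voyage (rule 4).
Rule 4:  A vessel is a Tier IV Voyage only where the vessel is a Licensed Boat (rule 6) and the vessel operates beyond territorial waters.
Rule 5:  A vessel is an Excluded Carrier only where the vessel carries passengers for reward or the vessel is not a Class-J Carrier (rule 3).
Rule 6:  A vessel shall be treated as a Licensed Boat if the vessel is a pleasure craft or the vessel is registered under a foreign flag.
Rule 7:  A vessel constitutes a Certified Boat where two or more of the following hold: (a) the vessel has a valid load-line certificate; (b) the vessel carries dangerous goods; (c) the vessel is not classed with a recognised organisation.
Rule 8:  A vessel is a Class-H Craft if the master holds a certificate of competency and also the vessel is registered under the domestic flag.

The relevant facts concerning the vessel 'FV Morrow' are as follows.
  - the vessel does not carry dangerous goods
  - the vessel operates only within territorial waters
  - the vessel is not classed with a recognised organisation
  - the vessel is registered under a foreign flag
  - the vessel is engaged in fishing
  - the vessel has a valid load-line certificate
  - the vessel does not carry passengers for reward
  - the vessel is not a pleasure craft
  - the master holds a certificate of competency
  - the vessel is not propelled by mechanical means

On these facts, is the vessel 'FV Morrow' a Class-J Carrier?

Yes

Under rule 7: the vessel has a valid load-line certificate? yes; the vessel carries dangerous goods? no; the vessel is not classed with a recognised organisation? yes — 2 of 3 hold (need ≥2) → satisfied.
Under rule 8: the master holds a certificate of competency? yes; and the vessel is registered under the domestic flag? no. So the vessel is not a Class-H Craft.
Under rule 1: Certified Boat (rule 7)? yes; and Class-H Craft (rule 8)? no. So the vessel is not a Restricted Operation.
Under rule 6: the vessel is a pleasure craft? no; or the vessel is registered under a foreign flag? yes. So the vessel is a Licensed Boat.
Under rule 4: Licensed Boat (rule 6)? yes; and the vessel operates beyond territorial waters? no. So the vessel is not a Tier IV Voyage.
Under rule 3: Restricted Operation (rule 1)? no; or not a Tier IV Voyage (rule 4)? yes. So the vessel is a Class-J Carrier.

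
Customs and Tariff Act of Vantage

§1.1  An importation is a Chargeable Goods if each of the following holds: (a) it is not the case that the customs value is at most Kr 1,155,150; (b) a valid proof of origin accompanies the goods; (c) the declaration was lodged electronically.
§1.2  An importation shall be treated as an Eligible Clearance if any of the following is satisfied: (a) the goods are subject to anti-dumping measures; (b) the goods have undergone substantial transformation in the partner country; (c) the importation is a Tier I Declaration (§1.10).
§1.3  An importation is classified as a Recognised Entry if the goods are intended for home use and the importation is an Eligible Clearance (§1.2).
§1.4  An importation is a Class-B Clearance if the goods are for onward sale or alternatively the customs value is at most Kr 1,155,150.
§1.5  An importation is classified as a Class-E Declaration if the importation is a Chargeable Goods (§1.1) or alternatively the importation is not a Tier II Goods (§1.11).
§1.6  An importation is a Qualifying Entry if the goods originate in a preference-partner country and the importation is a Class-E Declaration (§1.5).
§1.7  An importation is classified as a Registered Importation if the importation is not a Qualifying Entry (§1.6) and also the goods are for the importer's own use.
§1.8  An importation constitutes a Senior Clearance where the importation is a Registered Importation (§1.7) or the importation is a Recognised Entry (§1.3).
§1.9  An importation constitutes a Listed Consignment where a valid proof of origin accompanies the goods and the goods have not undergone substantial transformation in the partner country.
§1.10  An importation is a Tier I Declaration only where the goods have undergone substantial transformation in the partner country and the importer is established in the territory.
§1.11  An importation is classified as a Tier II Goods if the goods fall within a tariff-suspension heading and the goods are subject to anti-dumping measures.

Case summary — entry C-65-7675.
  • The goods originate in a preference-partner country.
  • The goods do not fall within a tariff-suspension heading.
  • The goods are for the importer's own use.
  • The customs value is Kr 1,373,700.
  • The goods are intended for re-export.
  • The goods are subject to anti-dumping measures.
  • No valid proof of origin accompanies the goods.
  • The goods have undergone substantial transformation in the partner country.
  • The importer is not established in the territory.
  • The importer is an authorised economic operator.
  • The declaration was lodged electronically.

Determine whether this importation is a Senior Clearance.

§1.1 — Chargeable Goods: [customs value: Kr 1,373,700 ≤ Kr 1,155,150? no, so negated condition yes] AND [a valid proof of origin accompanies the goods? no] AND [the declaration was lodged electronically? yes] → not satisfied.
§1.11 — Tier II Goods: [the goods fall within a tariff-suspension heading? no] AND [the goods are subject to anti-dumping measures? yes] → not satisfied.
§1.5 — Class-E Declaration: [Chargeable Goods (§1.1)? no] OR [not a Tier II Goods (§1.11)? yes] → satisfied.
§1.6 — Qualifying Entry: [the goods originate in a preference-partner country? yes] AND [Class-E Declaration (§1.5)? yes] → satisfied.
§1.7 — Registered Importation: [not a Qualifying Entry (§1.6)? no] AND [the goods are for the importer's own use? yes] → not satisfied.
§1.10 — Tier I Declaration: [the goods have undergone substantial transformation in the partner country? yes] AND [the importer is established in the territory? no] → not satisfied.
§1.2 — Eligible Clearance: [the goods are subject to anti-dumping measures? yes] OR [the goods have undergone substantial transformation in the partner country? yes] OR [Tier I Declaration (§1.10)? no] → satisfied.
§1.3 — Recognised Entry: [the goods are intended for home use? no] AND [Eligible Clearance (§1.2)? yes] → not satisfied.
§1.8 — Senior Clearance: [Registered Importation (§1.7)? no] OR [Recognised Entry (§1.3)? no] → not satisfied.

No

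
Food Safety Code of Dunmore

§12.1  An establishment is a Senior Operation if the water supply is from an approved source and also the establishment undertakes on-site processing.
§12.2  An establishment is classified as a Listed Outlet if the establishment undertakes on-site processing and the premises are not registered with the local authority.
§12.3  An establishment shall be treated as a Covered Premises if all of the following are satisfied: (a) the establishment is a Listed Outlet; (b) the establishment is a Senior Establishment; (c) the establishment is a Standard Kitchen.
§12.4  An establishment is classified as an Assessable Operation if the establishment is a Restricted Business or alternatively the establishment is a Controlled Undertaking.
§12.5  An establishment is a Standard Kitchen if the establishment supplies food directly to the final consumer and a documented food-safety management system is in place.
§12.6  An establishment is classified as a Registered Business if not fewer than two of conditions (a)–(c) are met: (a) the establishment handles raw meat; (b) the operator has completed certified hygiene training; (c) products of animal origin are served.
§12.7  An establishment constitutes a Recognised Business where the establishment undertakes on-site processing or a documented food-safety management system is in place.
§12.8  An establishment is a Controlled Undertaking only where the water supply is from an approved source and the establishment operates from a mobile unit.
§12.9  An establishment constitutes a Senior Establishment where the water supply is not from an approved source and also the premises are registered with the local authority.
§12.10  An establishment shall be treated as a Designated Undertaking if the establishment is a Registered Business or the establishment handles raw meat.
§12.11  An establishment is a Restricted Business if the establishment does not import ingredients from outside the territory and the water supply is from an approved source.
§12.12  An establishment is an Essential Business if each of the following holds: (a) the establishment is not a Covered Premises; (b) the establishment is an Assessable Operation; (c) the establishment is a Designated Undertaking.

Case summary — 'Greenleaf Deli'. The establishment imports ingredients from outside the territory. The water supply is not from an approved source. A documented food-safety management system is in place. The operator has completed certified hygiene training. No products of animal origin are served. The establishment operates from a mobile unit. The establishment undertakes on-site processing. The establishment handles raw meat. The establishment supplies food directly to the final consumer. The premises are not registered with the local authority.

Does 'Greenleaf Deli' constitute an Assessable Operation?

No

§12.11 — Restricted Business: [the establishment does not import ingredients from outside the territory? no] AND [the water supply is from an approved source? no] → not satisfied.
§12.8 — Controlled Undertaking: [the water supply is from an approved source? no] AND [the establishment operates from a mobile unit? yes] → not satisfied.
§12.4 — Assessable Operation: [Restricted Business (§12.11)? no] OR [Controlled Undertaking (§12.8)? no] → not satisfied.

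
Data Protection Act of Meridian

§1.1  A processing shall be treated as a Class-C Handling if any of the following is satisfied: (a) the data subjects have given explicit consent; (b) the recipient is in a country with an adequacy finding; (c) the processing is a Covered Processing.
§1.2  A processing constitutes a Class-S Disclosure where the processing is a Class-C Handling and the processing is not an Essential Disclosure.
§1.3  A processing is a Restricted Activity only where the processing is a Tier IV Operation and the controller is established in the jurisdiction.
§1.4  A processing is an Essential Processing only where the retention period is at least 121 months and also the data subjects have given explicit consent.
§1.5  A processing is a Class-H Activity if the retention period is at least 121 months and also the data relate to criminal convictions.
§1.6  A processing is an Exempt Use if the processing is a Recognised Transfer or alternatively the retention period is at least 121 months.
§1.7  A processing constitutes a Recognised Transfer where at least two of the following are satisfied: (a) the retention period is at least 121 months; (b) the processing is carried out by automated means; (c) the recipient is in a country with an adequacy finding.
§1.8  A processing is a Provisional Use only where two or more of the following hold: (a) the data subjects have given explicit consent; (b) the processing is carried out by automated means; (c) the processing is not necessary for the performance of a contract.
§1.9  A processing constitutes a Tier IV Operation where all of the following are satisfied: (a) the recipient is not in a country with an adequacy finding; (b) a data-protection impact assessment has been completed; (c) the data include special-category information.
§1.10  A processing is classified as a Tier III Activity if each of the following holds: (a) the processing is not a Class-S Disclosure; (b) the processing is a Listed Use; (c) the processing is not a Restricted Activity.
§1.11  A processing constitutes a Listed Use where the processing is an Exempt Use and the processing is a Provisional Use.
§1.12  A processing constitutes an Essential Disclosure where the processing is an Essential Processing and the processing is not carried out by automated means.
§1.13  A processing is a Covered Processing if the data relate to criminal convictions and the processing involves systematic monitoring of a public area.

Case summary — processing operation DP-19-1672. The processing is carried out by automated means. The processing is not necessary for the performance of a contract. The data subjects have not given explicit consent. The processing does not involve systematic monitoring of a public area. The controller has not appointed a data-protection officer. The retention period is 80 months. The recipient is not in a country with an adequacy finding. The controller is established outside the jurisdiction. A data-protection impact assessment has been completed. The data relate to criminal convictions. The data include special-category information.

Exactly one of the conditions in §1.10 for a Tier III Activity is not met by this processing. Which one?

§1.13 — Covered Processing: [the data relate to criminal convictions? yes] AND [the processing involves systematic monitoring of a public area? no] → not satisfied.
§1.1 — Class-C Handling: [the data subjects have given explicit consent? no] OR [the recipient is in a country with an adequacy finding? no] OR [Covered Processing (§1.13)? no] → not satisfied.
§1.4 — Essential Processing: [retention period: 80 months ≥ 121 months? no] AND [the data subjects have given explicit consent? no] → not satisfied.
§1.12 — Essential Disclosure: [Essential Processing (§1.4)? no] AND [the processing is not carried out by automated means? no] → not satisfied.
§1.2 — Class-S Disclosure: [Class-C Handling (§1.1)? no] AND [not an Essential Disclosure (§1.12)? yes] → not satisfied.
§1.7 — Recognised Transfer: retention period: 80 months ≥ 121 months? no; the processing is carried out by automated means? yes; the recipient is in a country with an adequacy finding? no — 1 of 3 hold (need ≥2) → not satisfied.
§1.6 — Exempt Use: [Recognised Transfer (§1.7)? no] OR [retention period: 80 months ≥ 121 months? no] → not satisfied.
§1.8 — Provisional Use: the data subjects have given explicit consent? no; the processing is carried out by automated means? yes; the processing is not necessary for the performance of a contract? yes — 2 of 3 hold (need ≥2) → satisfied.
§1.11 — Listed Use: [Exempt Use (§1.6)? no] AND [Provisional Use (§1.8)? yes] → not satisfied.
§1.9 — Tier IV Operation: [the recipient is not in a country with an adequacy finding? yes] AND [a data-protection impact assessment has been completed? yes] AND [the data include special-category information? yes] → satisfied.
§1.3 — Restricted Activity: [Tier IV Operation (§1.9)? yes] AND [the controller is established in the jurisdiction? no] → not satisfied.
§1.10 — Tier III Activity: [not a Class-S Disclosure (§1.2)? yes] AND [Listed Use (§1.11)? no] AND [not a Restricted Activity (§1.3)? yes] → not satisfied.

Listed Use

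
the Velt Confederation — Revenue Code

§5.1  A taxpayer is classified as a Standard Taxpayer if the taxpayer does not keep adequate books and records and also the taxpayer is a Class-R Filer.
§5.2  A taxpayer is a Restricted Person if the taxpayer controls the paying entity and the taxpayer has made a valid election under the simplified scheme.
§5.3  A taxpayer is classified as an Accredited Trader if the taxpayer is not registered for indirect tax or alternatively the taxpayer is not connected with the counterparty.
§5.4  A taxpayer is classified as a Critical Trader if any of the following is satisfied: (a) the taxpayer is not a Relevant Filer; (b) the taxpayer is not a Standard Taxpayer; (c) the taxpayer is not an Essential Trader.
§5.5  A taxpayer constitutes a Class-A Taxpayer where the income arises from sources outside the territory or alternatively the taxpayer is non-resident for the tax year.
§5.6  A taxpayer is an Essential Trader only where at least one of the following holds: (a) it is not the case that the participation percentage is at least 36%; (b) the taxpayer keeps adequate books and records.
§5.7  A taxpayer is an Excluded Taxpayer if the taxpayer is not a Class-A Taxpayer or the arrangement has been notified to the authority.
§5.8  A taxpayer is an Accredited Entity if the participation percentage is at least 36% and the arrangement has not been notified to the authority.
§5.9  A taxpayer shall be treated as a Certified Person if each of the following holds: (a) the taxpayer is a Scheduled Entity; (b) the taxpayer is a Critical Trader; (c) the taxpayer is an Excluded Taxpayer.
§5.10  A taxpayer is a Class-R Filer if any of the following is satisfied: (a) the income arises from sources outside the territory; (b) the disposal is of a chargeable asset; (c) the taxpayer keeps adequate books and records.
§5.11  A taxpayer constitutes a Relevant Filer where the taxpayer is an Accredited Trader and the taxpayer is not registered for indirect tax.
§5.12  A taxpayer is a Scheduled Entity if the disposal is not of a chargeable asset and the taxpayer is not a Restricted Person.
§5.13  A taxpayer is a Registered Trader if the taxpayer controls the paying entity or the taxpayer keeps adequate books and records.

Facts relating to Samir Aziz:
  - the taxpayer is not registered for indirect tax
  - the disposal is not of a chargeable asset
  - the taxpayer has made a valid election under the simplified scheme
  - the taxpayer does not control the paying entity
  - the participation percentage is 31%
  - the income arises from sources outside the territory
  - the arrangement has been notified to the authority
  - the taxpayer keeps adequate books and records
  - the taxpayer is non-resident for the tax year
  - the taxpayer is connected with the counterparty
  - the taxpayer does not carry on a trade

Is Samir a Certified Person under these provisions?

Yes

§5.2 — Restricted Person: [the taxpayer controls the paying entity? no] AND [the taxpayer has made a valid election under the simplified scheme? yes] → not satisfied.
§5.12 — Scheduled Entity: [the disposal is not of a chargeable asset? yes] AND [not a Restricted Person (§5.2)? yes] → satisfied.
§5.3 — Accredited Trader: [the taxpayer is not registered for indirect tax? yes] OR [the taxpayer is not connected with the counterparty? no] → satisfied.
§5.11 — Relevant Filer: [Accredited Trader (§5.3)? yes] AND [the taxpayer is not registered for indirect tax? yes] → satisfied.
§5.10 — Class-R Filer: [the income arises from sources outside the territory? yes] OR [the disposal is of a chargeable asset? no] OR [the taxpayer keeps adequate books and records? yes] → satisfied.
§5.1 — Standard Taxpayer: [the taxpayer does not keep adequate books and records? no] AND [Class-R Filer (§5.10)? yes] → not satisfied.
§5.6 — Essential Trader: [participation percentage: 31% ≥ 36%? no, so negated condition yes] OR [the taxpayer keeps adequate books and records? yes] → satisfied.
§5.4 — Critical Trader: [not a Relevant Filer (§5.11)? no] OR [not a Standard Taxpayer (§5.1)? yes] OR [not an Essential Trader (§5.6)? no] → satisfied.
§5.5 — Class-A Taxpayer: [the income arises from sources outside the territory? yes] OR [the taxpayer is non-resident for the tax year? yes] → satisfied.
§5.7 — Excluded Taxpayer: [not a Class-A Taxpayer (§5.5)? no] OR [the arrangement has been notified to the authority? yes] → satisfied.
§5.9 — Certified Person: [Scheduled Entity (§5.12)? yes] AND [Critical Trader (§5.4)? yes] AND [Excluded Taxpayer (§5.7)? yes] → satisfied.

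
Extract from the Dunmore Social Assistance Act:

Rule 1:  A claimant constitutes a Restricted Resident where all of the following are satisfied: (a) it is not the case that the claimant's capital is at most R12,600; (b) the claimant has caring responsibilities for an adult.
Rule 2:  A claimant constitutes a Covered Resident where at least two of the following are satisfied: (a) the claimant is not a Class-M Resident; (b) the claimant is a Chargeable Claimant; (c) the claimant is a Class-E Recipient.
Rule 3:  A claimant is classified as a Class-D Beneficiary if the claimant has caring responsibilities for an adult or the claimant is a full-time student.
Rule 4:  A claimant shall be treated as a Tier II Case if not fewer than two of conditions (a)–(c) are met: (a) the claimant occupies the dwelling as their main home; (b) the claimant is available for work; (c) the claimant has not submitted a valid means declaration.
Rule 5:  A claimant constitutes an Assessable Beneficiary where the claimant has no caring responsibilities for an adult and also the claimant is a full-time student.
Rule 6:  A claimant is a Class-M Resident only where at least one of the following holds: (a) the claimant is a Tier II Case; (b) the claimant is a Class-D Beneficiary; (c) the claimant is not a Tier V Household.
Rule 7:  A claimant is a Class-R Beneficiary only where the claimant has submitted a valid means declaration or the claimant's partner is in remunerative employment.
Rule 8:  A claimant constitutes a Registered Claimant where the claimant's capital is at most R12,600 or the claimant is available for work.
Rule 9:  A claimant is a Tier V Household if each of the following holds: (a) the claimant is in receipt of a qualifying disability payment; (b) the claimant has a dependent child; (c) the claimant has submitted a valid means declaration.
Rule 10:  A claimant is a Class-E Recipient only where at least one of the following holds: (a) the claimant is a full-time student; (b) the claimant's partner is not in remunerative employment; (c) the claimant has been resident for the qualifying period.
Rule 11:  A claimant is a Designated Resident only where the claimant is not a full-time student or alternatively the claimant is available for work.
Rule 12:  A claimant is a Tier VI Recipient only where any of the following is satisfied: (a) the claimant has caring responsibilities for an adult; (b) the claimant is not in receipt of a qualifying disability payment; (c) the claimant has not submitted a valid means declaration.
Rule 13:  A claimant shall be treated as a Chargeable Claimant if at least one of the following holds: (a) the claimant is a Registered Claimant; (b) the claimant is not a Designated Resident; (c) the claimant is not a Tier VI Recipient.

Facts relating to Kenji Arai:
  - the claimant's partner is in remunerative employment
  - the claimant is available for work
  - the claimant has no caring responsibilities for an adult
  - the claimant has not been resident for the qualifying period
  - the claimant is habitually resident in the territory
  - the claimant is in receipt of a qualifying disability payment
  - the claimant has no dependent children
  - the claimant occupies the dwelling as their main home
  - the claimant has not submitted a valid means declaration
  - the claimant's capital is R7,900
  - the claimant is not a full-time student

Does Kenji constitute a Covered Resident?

rule 4 — Tier II Case: the claimant occupies the dwelling as their main home? yes; the claimant is available for work? yes; the claimant has not submitted a valid means declaration? yes — 3 of 3 hold (need ≥2) → satisfied.
rule 3 — Class-D Beneficiary: [the claimant has caring responsibilities for an adult? no] OR [the claimant is a full-time student? no] → not satisfied.
rule 9 — Tier V Household: [the claimant is in receipt of a qualifying disability payment? yes] AND [the claimant has a dependent child? no] AND [the claimant has submitted a valid means declaration? no] → not satisfied.
rule 6 — Class-M Resident: [Tier II Case (rule 4)? yes] OR [Class-D Beneficiary (rule 3)? no] OR [not a Tier V Household (rule 9)? yes] → satisfied.
rule 8 — Registered Claimant: [claimant's capital: R7,900 ≤ R12,600? yes] OR [the claimant is available for work? yes] → satisfied.
rule 11 — Designated Resident: [the claimant is not a full-time student? yes] OR [the claimant is available for work? yes] → satisfied.
rule 12 — Tier VI Recipient: [the claimant has caring responsibilities for an adult? no] OR [the claimant is not in receipt of a qualifying disability payment? no] OR [the claimant has not submitted a valid means declaration? yes] → satisfied.
rule 13 — Chargeable Claimant: [Registered Claimant (rule 8)? yes] OR [not a Designated Resident (rule 11)? no] OR [not a Tier VI Recipient (rule 12)? no] → satisfied.
rule 10 — Class-E Recipient: [the claimant is a full-time student? no] OR [the claimant's partner is not in remunerative employment? no] OR [the claimant has been resident for the qualifying period? no] → not satisfied.
rule 2 — Covered Resident: not a Class-M Resident (rule 6)? no; Chargeable Claimant (rule 13)? yes; Class-E Recipient (rule 10)? no — 1 of 3 hold (need ≥2) → not satisfied.

No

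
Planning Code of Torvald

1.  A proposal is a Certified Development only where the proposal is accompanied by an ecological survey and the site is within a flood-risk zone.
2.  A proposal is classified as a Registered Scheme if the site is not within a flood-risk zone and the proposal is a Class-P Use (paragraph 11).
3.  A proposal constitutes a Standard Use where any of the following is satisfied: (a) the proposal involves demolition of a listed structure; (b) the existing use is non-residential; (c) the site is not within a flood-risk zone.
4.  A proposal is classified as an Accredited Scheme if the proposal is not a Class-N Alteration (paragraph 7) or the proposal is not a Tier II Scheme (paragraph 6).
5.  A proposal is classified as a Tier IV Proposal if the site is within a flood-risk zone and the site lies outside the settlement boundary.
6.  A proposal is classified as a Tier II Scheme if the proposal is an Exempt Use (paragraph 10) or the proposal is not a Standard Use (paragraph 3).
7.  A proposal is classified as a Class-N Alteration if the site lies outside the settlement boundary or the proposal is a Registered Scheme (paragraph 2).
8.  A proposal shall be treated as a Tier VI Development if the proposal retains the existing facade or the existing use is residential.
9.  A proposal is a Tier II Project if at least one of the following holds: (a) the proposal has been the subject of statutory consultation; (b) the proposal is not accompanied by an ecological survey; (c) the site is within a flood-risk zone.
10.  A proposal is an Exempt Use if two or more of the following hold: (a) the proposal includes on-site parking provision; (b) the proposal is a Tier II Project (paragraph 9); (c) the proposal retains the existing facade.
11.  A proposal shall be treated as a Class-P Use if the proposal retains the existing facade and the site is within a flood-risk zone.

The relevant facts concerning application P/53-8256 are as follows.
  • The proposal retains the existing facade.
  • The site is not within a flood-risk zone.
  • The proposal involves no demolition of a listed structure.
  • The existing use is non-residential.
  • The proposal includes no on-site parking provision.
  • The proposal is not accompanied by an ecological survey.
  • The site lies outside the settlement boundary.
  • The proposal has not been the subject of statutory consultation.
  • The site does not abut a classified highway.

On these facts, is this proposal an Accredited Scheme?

No

paragraph 11 — Class-P Use: [the proposal retains the existing facade? yes] AND [the site is within a flood-risk zone? no] → not satisfied.
paragraph 2 — Registered Scheme: [the site is not within a flood-risk zone? yes] AND [Class-P Use (paragraph 11)? no] → not satisfied.
paragraph 7 — Class-N Alteration: [the site lies outside the settlement boundary? yes] OR [Registered Scheme (paragraph 2)? no] → satisfied.
paragraph 9 — Tier II Project: [the proposal has been the subject of statutory consultation? no] OR [the proposal is not accompanied by an ecological survey? yes] OR [the site is within a flood-risk zone? no] → satisfied.
paragraph 10 — Exempt Use: the proposal includes on-site parking provision? no; Tier II Project (paragraph 9)? yes; the proposal retains the existing facade? yes — 2 of 3 hold (need ≥2) → satisfied.
paragraph 3 — Standard Use: [the proposal involves demolition of a listed structure? no] OR [the existing use is non-residential? yes] OR [the site is not within a flood-risk zone? yes] → satisfied.
paragraph 6 — Tier II Scheme: [Exempt Use (paragraph 10)? yes] OR [not a Standard Use (paragraph 3)? no] → satisfied.
paragraph 4 — Accredited Scheme: [not a Class-N Alteration (paragraph 7)? no] OR [not a Tier II Scheme (paragraph 6)? no] → not satisfied.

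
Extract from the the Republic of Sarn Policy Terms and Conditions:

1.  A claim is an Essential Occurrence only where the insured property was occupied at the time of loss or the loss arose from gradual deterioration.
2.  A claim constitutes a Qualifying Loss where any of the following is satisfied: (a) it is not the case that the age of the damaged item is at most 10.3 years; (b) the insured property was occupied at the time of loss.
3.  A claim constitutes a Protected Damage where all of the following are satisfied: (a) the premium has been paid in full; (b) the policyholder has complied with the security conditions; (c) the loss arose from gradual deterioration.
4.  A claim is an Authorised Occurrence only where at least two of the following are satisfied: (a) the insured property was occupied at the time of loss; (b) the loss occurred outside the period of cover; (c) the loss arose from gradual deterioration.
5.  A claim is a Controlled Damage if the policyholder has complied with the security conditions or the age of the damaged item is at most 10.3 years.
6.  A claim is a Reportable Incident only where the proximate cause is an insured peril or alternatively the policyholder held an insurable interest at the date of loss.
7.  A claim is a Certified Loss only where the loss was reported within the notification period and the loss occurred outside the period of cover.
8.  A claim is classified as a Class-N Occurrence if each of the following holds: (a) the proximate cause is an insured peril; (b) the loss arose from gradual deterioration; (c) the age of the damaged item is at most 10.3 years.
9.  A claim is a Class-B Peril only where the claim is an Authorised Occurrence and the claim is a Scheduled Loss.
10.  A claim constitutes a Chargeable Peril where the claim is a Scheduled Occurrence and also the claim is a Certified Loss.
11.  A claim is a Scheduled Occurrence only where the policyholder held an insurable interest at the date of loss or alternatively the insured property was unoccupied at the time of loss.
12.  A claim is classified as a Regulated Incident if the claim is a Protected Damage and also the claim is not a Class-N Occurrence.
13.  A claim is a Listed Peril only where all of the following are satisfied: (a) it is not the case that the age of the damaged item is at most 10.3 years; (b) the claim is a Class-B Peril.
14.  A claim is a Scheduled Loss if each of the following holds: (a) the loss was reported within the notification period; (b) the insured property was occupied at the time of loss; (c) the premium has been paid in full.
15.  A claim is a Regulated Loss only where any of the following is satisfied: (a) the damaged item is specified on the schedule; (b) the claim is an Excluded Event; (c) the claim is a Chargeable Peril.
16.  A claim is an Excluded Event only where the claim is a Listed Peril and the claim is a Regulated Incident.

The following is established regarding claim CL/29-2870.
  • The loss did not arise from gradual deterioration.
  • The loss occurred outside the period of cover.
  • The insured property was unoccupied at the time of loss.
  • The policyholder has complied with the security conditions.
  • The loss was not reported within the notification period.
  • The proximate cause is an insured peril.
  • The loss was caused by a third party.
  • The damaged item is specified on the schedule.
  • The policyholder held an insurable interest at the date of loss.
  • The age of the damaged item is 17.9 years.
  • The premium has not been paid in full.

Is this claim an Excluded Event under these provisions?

No

paragraph 4 — Authorised Occurrence: the insured property was occupied at the time of loss? no; the loss occurred outside the period of cover? yes; the loss arose from gradual deterioration? no — 1 of 3 hold (need ≥2) → not satisfied.
paragraph 14 — Scheduled Loss: [the loss was reported within the notification period? no] AND [the insured property was occupied at the time of loss? no] AND [the premium has been paid in full? no] → not satisfied.
paragraph 9 — Class-B Peril: [Authorised Occurrence (paragraph 4)? no] AND [Scheduled Loss (paragraph 14)? no] → not satisfied.
paragraph 13 — Listed Peril: [age of the damaged item: 17.9 years ≤ 10.3 years? no, so negated condition yes] AND [Class-B Peril (paragraph 9)? no] → not satisfied.
paragraph 3 — Protected Damage: [the premium has been paid in full? no] AND [the policyholder has complied with the security conditions? yes] AND [the loss arose from gradual deterioration? no] → not satisfied.
paragraph 8 — Class-N Occurrence: [the proximate cause is an insured peril? yes] AND [the loss arose from gradual deterioration? no] AND [age of the damaged item: 17.9 years ≤ 10.3 years? no] → not satisfied.
paragraph 12 — Regulated Incident: [Protected Damage (paragraph 3)? no] AND [not a Class-N Occurrence (paragraph 8)? yes] → not satisfied.
paragraph 16 — Excluded Event: [Listed Peril (paragraph 13)? no] AND [Regulated Incident (paragraph 12)? no] → not satisfied.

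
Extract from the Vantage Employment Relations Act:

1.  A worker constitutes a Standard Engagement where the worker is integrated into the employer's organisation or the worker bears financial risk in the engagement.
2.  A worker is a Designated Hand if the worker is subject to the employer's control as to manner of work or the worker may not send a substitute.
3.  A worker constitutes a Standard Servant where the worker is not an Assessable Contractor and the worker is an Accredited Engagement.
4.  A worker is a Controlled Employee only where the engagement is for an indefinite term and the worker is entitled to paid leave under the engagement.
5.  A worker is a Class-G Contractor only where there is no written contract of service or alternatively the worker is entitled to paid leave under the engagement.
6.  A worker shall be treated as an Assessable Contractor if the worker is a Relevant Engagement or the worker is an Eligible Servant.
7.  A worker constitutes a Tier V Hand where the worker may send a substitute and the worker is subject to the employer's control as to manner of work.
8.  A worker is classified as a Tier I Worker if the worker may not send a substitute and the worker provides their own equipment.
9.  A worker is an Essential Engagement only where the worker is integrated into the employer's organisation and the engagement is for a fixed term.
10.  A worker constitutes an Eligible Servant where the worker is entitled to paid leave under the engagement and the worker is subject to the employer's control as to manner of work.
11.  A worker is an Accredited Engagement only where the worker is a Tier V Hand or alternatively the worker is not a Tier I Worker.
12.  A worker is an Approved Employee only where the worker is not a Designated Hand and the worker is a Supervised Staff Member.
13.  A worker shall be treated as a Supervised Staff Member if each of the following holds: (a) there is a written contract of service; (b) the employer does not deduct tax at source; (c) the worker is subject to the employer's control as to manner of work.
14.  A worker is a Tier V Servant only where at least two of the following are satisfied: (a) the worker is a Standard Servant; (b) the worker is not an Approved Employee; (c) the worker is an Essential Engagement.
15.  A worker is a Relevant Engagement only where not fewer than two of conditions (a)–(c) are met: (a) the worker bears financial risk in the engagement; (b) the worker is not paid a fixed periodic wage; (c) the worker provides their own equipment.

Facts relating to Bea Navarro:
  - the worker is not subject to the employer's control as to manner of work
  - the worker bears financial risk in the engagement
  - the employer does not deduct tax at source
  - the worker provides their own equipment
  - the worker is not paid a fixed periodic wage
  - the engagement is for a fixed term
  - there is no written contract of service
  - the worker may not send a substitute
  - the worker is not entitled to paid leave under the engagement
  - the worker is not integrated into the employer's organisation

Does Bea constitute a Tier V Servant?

paragraph 15 — Relevant Engagement: the worker bears financial risk in the engagement? yes; the worker is not paid a fixed periodic wage? yes; the worker provides their own equipment? yes — 3 of 3 hold (need ≥2) → satisfied.
paragraph 10 — Eligible Servant: [the worker is entitled to paid leave under the engagement? no] AND [the worker is subject to the employer's control as to manner of work? no] → not satisfied.
paragraph 6 — Assessable Contractor: [Relevant Engagement (paragraph 15)? yes] OR [Eligible Servant (paragraph 10)? no] → satisfied.
paragraph 7 — Tier V Hand: [the worker may send a substitute? no] AND [the worker is subject to the employer's control as to manner of work? no] → not satisfied.
paragraph 8 — Tier I Worker: [the worker may not send a substitute? yes] AND [the worker provides their own equipment? yes] → satisfied.
paragraph 11 — Accredited Engagement: [Tier V Hand (paragraph 7)? no] OR [not a Tier I Worker (paragraph 8)? no] → not satisfied.
paragraph 3 — Standard Servant: [not an Assessable Contractor (paragraph 6)? no] AND [Accredited Engagement (paragraph 11)? no] → not satisfied.
paragraph 2 — Designated Hand: [the worker is subject to the employer's control as to manner of work? no] OR [the worker may not send a substitute? yes] → satisfied.
paragraph 13 — Supervised Staff Member: [there is a written contract of service? no] AND [the employer does not deduct tax at source? yes] AND [the worker is subject to the employer's control as to manner of work? no] → not satisfied.
paragraph 12 — Approved Employee: [not a Designated Hand (paragraph 2)? no] AND [Supervised Staff Member (paragraph 13)? no] → not satisfied.
paragraph 9 — Essential Engagement: [the worker is integrated into the employer's organisation? no] AND [the engagement is for a fixed term? yes] → not satisfied.
paragraph 14 — Tier V Servant: Standard Servant (paragraph 3)? no; not an Approved Employee (paragraph 12)? yes; Essential Engagement (paragraph 9)? no — 1 of 3 hold (need ≥2) → not satisfied.

No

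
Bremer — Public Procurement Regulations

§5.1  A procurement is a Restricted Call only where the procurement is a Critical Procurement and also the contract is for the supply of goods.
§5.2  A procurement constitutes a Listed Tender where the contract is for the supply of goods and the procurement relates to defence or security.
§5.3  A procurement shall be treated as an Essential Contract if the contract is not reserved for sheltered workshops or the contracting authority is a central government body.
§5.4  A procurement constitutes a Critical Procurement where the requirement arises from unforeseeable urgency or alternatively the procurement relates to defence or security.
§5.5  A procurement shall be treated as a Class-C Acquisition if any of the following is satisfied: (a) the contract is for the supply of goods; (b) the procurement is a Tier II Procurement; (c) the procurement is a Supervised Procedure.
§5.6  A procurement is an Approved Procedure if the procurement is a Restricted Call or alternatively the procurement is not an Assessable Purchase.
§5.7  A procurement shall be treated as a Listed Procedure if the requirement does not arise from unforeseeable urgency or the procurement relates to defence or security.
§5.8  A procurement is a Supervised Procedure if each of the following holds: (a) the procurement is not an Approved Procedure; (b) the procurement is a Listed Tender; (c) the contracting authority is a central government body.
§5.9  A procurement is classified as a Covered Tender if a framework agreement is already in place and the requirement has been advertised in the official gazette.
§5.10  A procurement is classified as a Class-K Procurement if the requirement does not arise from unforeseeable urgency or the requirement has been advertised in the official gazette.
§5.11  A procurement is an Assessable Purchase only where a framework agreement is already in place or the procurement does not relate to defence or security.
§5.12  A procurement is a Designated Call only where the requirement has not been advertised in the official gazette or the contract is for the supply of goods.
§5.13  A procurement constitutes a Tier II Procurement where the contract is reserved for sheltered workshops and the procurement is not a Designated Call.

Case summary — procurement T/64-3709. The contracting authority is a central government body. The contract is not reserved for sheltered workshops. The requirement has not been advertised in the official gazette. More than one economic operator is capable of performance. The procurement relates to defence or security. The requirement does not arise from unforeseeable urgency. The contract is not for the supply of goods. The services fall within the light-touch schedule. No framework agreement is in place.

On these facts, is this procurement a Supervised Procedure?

No

§5.4 — Critical Procurement: [the requirement arises from unforeseeable urgency? no] OR [the procurement relates to defence or security? yes] → satisfied.
§5.1 — Restricted Call: [Critical Procurement (§5.4)? yes] AND [the contract is for the supply of goods? no] → not satisfied.
§5.11 — Assessable Purchase: [a framework agreement is already in place? no] OR [the procurement does not relate to defence or security? no] → not satisfied.
§5.6 — Approved Procedure: [Restricted Call (§5.1)? no] OR [not an Assessable Purchase (§5.11)? yes] → satisfied.
§5.2 — Listed Tender: [the contract is for the supply of goods? no] AND [the procurement relates to defence or security? yes] → not satisfied.
§5.8 — Supervised Procedure: [not an Approved Procedure (§5.6)? no] AND [Listed Tender (§5.2)? no] AND [the contracting authority is a central government body? yes] → not satisfied.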